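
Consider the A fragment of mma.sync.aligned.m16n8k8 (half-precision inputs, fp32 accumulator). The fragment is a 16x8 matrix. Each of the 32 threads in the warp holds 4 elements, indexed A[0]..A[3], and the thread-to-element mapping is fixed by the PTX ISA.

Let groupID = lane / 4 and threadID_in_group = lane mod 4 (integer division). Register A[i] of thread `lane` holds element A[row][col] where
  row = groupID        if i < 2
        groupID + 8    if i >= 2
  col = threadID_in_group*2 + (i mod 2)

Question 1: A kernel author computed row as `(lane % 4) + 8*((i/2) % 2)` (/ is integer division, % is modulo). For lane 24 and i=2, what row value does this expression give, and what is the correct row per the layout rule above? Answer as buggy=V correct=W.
`(lane % 4) + 8*((i/2) % 2)`[24,2]⇒8
lane 24⇒24/4=6, 24 mod 4=0
i=2  r:6+8⇒14  c:2·0+0⇒0
row: 8 vs 14

buggy=8 correct=14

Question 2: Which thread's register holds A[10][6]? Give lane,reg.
r=10->g=2,rb=1  c=6->t=3,b0=0
L=2*4+3=11  i=1*2+0=2

11,2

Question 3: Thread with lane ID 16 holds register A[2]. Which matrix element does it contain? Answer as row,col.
12,0

16: grp=4,tig=0
[2] (4+8,0*2+0) = (12,0)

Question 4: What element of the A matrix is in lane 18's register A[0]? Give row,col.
4,4

18: gr=4,th=2
[0] (4+0,2*2+0) = (4,4)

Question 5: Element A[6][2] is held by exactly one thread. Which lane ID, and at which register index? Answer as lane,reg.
25,0

r=6→G=6,rhi=0  c=2→T=1,p=0
L=6*4+1=25  i=0*2+0=0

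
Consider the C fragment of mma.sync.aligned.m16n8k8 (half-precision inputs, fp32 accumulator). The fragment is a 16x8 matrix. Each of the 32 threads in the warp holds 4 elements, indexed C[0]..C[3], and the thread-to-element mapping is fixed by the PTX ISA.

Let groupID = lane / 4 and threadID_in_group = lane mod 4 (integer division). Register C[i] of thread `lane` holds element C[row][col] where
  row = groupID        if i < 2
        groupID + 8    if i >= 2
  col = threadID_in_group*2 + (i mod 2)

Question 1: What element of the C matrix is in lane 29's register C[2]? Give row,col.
lane 29⇒29/4=7, 29 mod 4=1
i=2  r:7+8⇒15  c:2·1+0⇒2

15,2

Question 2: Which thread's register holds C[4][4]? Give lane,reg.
r:4=>grp=4,rB=0  c:4=>tig=2,lo=0
L=4*4+2=18  i=0*2+0=0

18,0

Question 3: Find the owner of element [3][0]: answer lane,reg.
12,0

r=3->g=3,rb=0  c=0->t=0,b0=0
L=3*4+0=12  i=0*2+0=0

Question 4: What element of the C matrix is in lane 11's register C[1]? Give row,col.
2,7

lane 11: G=2 (11/4), T=3 (11%4)
i=1: r=2+0=2, c=3*2+1=7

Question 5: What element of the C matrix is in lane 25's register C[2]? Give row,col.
L=25=>grp=25>>2=6, tig=25&3=1
[2]=>row 6+8=14  col 1·2+0=2

14,2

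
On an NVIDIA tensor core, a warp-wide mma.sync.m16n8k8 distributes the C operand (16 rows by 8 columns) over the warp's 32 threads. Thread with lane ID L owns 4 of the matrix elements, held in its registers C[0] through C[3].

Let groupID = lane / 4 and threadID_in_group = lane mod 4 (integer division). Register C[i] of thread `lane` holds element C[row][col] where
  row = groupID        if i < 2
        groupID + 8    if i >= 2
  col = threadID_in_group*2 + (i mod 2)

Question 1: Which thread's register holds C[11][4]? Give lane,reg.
14,2

r=11⇒gr=3,Rb=1  c=4⇒th=2,odd=0
L=3*4+2=14  i=1*2+0=2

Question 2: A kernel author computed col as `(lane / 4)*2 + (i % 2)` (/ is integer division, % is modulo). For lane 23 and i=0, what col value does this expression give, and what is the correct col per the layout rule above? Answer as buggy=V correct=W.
`(lane / 4)*2 + (i % 2)`[23,0]=>10
L=23=>grp=23>>2=5, tig=23&3=3
[0]=>row 5+0=5  col 3·2+0=6
col: 10 vs 6

buggy=10 correct=6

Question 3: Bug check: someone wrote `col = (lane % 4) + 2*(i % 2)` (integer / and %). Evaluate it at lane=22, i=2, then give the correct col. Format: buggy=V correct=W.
`(lane % 4) + 2*(i % 2)`[22,2]=>2
22: grp=5,tig=2
[2] (5+8,2*2+0) = (13,4)
col: 2 vs 4

buggy=2 correct=4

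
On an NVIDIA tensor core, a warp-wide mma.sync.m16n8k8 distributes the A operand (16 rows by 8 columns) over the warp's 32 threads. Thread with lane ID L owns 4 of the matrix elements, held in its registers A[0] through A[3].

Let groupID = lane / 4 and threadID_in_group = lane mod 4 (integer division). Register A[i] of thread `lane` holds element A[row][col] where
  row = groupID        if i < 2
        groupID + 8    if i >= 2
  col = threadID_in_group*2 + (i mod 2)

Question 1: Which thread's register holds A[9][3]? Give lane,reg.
5,3

r=9⇒gr=1,Rb=1  c=3⇒th=1,odd=1
L=1*4+1=5  i=1*2+1=3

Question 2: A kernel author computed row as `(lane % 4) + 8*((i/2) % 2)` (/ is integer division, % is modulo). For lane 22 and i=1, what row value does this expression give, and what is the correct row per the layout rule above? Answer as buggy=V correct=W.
`(lane % 4) + 8*((i/2) % 2)`[22,1]⇒2
lane 22: gr=5 (22/4), th=2 (22%4)
i=1: r=5+0=5, c=2*2+1=5
row: 2 vs 5

buggy=2 correct=5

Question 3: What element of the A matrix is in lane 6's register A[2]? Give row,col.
L=6->gid=6>>2=1, tid=6&3=2
[2]->row 1+8=9  col 2·2+0=4

9,4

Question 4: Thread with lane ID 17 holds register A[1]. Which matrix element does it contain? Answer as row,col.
4,3

L=17->g=17>>2=4, t=17&3=1
[1]->row 4+0=4  col 1·2+1=3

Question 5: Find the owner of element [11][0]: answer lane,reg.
r=11→G=3,rhi=1  c=0→T=0,p=0
L=3*4+0=12  i=1*2+0=2

12,2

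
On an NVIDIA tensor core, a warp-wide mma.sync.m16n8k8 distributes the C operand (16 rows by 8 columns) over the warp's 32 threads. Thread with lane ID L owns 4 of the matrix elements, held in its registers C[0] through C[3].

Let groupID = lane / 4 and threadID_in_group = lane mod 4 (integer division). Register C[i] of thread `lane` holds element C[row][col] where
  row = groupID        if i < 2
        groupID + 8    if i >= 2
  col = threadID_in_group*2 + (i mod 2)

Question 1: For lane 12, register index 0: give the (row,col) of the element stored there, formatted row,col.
L=12->g=12>>2=3, t=12&3=0
[0]->row 3+0=3  col 0·2+0=0

3,0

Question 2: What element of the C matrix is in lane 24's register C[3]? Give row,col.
lane 24: grp=6 (24/4), tig=0 (24%4)
i=3: r=6+8=14, c=0*2+1=1

14,1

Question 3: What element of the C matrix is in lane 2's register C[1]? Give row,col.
0,5

lane 2: G=0 (2/4), T=2 (2%4)
i=1: r=0+0=0, c=2*2+1=5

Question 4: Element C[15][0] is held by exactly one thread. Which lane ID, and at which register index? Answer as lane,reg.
28,2

r=15->g=7,rb=1  c=0->t=0,b0=0
L=7*4+0=28  i=1*2+0=2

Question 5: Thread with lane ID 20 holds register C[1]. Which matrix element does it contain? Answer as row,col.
lane 20: gid=5 (20/4), tid=0 (20%4)
i=1: r=5+0=5, c=0*2+1=1

5,1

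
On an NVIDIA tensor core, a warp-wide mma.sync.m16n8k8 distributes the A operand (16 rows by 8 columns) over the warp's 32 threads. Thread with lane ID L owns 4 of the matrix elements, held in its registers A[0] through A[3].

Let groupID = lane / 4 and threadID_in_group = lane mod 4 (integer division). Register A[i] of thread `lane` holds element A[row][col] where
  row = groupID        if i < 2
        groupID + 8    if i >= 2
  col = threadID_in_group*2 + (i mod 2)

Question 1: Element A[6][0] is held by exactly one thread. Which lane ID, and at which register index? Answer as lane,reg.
24,0

r:6=>grp=6,rB=0  c:0=>tig=0,lo=0
L=6*4+0=24  i=0*2+0=0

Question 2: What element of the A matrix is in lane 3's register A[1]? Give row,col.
0,7

lane 3: G=0 (3/4), T=3 (3%4)
i=1: r=0+0=0, c=3*2+1=7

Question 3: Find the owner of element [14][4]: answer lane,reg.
26,2

r=14->g=6,rb=1  c=4->t=2,b0=0
L=6*4+2=26  i=1*2+0=2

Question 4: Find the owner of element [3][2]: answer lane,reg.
r: 3->gid=3,r8=0  c: 2->tid=1,i&1=0
L=3*4+1=13  i=0*2+0=0

13,0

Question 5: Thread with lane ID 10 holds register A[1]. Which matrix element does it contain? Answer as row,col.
2,5

10: G=2,T=2
[1] (2+0,2*2+1) = (2,5)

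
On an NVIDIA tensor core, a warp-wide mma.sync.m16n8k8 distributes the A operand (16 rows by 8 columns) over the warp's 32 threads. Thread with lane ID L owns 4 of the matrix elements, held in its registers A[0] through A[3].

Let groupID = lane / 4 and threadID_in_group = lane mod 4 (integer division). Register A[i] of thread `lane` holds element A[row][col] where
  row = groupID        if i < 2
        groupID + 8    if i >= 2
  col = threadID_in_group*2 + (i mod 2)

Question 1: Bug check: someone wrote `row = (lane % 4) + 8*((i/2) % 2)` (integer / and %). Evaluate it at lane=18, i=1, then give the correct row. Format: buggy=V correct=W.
buggy=2 correct=4

`(lane % 4) + 8*((i/2) % 2)`[18,1]⇒2
lane 18: gr=4 (18/4), th=2 (18%4)
i=1: r=4+0=4, c=2*2+1=5
row: 2 vs 4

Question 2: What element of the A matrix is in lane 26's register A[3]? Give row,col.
14,5

L=26=>grp=26>>2=6, tig=26&3=2
[3]=>row 6+8=14  col 2·2+1=5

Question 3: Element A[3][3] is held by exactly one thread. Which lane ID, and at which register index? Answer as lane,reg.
r=3⇒gr=3,Rb=0  c=3⇒th=1,odd=1
L=3*4+1=13  i=0*2+1=1

13,1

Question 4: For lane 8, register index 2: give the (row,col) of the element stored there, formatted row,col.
lane 8: G=2 (8/4), T=0 (8%4)
i=2: r=2+8=10, c=0*2+0=0

10,0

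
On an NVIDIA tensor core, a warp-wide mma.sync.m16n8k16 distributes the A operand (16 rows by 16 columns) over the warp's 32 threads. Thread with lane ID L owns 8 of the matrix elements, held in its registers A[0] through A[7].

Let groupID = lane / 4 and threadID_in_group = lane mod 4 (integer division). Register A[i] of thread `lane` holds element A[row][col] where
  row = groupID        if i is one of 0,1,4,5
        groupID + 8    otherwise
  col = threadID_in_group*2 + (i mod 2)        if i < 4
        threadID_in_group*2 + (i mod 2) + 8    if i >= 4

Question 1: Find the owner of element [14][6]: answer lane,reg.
27,2

r:14=>grp=6,rB=1  c:6=>cB=0,tig=3,lo=0
L=6*4+3=27  i=0*4+1*2+0=2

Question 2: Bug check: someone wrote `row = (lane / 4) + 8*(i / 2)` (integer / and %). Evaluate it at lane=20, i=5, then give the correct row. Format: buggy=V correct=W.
buggy=21 correct=5

`(lane / 4) + 8*(i / 2)`[20,5]→21
lane 20: G=5 (20/4), T=0 (20%4)
i=5: r=5+0=5, c=0*2+1+8=9
row: 21 vs 5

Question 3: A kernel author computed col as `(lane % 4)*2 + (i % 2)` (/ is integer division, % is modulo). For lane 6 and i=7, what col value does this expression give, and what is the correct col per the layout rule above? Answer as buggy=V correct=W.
buggy=5 correct=13

`(lane % 4)*2 + (i % 2)`[6,7]=>5
L=6=>grp=6>>2=1, tig=6&3=2
[7]=>row 1+8=9  col 2·2+1+8=13
col: 5 vs 13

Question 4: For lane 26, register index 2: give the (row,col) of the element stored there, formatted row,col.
L=26->g=26>>2=6, t=26&3=2
[2]->row 6+8=14  col 2·2+0+0=4

14,4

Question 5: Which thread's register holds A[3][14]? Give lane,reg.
15,4

r: 3->gid=3,r8=0  c: 14->c8=1,tid=3,i&1=0
L=3*4+3=15  i=1*4+0*2+0=4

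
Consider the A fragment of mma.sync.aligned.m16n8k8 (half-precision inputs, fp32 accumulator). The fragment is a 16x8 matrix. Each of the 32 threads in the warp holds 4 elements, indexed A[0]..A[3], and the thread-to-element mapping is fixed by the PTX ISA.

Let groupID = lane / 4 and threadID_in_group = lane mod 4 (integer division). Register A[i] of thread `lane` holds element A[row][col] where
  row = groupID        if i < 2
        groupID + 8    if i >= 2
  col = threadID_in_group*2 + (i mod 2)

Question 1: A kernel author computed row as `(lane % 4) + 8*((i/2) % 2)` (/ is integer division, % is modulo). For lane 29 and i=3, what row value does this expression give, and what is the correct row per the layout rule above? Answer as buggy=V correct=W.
buggy=9 correct=15

`(lane % 4) + 8*((i/2) % 2)`[29,3]=>9
lane 29: grp=7 (29/4), tig=1 (29%4)
i=3: r=7+8=15, c=1*2+1=3
row: 9 vs 15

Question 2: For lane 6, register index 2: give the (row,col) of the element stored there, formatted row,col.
lane 6: grp=1 (6/4), tig=2 (6%4)
i=2: r=1+8=9, c=2*2+0=4

9,4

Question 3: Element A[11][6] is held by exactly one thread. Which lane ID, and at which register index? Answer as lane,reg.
15,2

r: 11->gid=3,r8=1  c: 6->tid=3,i&1=0
L=3*4+3=15  i=1*2+0=2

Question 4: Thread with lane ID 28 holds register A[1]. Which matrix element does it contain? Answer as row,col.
7,1

lane 28: grp=7 (28/4), tig=0 (28%4)
i=1: r=7+0=7, c=0*2+1=1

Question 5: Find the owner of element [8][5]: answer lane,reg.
2,3

r=8⇒gr=0,Rb=1  c=5⇒th=2,odd=1
L=0*4+2=2  i=1*2+1=3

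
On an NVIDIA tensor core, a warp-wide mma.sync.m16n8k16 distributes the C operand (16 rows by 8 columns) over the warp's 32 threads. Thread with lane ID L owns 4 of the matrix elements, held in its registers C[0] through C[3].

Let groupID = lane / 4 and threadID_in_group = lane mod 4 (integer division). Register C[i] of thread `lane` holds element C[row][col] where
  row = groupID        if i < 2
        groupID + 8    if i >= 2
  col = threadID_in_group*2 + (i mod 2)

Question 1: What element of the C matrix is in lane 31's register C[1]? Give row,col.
lane 31→31/4=7, 31 mod 4=3
i=1  r:7+0→7  c:2·3+1→7

7,7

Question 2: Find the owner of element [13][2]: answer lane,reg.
21,2

r=13⇒gr=5,Rb=1  c=2⇒th=1,odd=0
L=5*4+1=21  i=1*2+0=2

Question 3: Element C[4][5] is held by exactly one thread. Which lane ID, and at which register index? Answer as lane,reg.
r=4->g=4,rb=0  c=5->t=2,b0=1
L=4*4+2=18  i=0*2+1=1

18,1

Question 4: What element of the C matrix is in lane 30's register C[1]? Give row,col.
7,5

lane 30: gr=7 (30/4), th=2 (30%4)
i=1: r=7+0=7, c=2*2+1=5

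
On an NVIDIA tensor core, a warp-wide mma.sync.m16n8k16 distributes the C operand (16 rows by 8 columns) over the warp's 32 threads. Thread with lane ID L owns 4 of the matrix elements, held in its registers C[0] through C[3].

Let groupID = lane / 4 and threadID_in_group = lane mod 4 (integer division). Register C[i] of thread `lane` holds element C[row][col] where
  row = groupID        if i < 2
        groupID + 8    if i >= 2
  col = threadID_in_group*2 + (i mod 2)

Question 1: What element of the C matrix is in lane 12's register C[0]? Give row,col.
12: gr=3,th=0
[0] (3+0,0*2+0) = (3,0)

3,0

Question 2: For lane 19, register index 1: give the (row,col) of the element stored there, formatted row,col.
L=19→G=19>>2=4, T=19&3=3
[1]→row 4+0=4  col 3·2+1=7

4,7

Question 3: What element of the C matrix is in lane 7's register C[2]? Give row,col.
9,6

L=7⇒gr=7>>2=1, th=7&3=3
[2]⇒row 1+8=9  col 3·2+0=6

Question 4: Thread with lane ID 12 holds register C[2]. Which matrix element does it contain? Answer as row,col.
11,0

12: gr=3,th=0
[2] (3+8,0*2+0) = (11,0)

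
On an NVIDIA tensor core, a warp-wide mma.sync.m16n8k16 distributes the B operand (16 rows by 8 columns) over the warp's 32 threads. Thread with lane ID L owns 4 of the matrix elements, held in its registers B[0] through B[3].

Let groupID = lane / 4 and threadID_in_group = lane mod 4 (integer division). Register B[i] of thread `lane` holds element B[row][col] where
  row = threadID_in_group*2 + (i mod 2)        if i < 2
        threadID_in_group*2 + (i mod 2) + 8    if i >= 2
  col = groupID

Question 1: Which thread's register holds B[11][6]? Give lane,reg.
25,3

c: 6->gid=6  r: 11->r8=1,tid=1,i&1=1
L=6*4+1=25  i=1*2+1=3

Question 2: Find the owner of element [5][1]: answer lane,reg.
6,1

c=1⇒gr=1  r=5⇒Rb=0,th=2,odd=1
L=1*4+2=6  i=0*2+1=1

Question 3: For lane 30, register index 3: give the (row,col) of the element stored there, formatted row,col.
13,7

lane 30→30/4=7, 30 mod 4=2
i=3  r:2·2+1+8→13  c:7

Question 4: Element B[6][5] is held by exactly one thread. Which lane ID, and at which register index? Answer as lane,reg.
c=5->g=5  r=6->rb=0,t=3,b0=0
L=5*4+3=23  i=0*2+0=0

23,0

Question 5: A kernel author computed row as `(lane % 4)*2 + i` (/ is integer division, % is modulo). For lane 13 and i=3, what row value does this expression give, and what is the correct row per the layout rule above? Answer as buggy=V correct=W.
`(lane % 4)*2 + i`[13,3]⇒5
lane 13⇒13/4=3, 13 mod 4=1
i=3  r:2·1+1+8⇒11  c:3
row: 5 vs 11

buggy=5 correct=11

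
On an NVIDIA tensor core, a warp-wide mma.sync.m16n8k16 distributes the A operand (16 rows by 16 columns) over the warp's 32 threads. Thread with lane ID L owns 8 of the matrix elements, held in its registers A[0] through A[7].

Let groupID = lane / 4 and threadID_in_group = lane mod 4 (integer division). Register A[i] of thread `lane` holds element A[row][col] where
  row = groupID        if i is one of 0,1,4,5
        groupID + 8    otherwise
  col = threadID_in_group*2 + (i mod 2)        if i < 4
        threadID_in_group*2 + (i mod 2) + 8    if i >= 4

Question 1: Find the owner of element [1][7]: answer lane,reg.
r:1=>grp=1,rB=0  c:7=>cB=0,tig=3,lo=1
L=1*4+3=7  i=0*4+0*2+1=1

7,1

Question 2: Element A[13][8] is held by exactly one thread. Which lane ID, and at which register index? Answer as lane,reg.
r=13→G=5,rhi=1  c=8→chi=1,T=0,p=0
L=5*4+0=20  i=1*4+1*2+0=6

20,6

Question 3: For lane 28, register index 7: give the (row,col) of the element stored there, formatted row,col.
28: gr=7,th=0
[7] (7+8,0*2+1+8) = (15,9)

15,9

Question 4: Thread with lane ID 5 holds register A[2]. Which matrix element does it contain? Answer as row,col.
lane 5->5/4=1, 5 mod 4=1
i=2  r:1+8->9  c:2·1+0+0->2

9,2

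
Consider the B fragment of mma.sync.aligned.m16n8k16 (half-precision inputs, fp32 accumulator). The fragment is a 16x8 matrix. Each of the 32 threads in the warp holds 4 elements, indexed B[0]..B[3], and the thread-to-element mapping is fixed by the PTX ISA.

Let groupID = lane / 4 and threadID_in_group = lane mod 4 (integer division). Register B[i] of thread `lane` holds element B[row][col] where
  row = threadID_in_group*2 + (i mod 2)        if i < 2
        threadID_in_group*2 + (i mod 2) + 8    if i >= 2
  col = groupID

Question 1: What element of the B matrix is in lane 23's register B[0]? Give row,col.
6,5

L=23→G=23>>2=5, T=23&3=3
[0]→row 3·2+0+0=6  col G=5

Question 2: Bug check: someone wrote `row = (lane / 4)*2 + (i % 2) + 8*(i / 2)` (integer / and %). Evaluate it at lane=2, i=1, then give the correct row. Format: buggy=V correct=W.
buggy=1 correct=5

`(lane / 4)*2 + (i % 2) + 8*(i / 2)`[2,1]⇒1
lane 2⇒2/4=0, 2 mod 4=2
i=1  r:2·2+1+0⇒5  c:0
row: 1 vs 5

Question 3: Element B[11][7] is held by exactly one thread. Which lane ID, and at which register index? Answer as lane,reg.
29,3

c:7=>grp=7  r:11=>rB=1,tig=1,lo=1
L=7*4+1=29  i=1*2+1=3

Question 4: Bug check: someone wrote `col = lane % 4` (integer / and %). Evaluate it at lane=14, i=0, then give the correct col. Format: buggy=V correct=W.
`lane % 4`[14,0]->2
lane 14: g=3 (14/4), t=2 (14%4)
i=0: r=2*2+0+0=4, c=g=3
col: 2 vs 3

buggy=2 correct=3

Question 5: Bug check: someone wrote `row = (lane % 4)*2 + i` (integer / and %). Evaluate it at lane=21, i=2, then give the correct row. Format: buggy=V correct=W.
`(lane % 4)*2 + i`[21,2]=>4
lane 21=>21/4=5, 21 mod 4=1
i=2  r:2·1+0+8=>10  c:5
row: 4 vs 10

buggy=4 correct=10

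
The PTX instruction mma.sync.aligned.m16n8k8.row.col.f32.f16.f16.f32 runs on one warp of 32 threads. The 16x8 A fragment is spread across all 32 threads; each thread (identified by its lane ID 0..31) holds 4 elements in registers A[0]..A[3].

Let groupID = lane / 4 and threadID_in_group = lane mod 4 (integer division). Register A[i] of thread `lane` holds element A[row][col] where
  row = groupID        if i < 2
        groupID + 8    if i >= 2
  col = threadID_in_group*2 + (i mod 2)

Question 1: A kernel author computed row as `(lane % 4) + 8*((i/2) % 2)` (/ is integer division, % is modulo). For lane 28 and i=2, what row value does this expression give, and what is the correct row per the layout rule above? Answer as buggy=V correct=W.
`(lane % 4) + 8*((i/2) % 2)`[28,2]→8
L=28→G=28>>2=7, T=28&3=0
[2]→row 7+8=15  col 0·2+0=0
row: 8 vs 15

buggy=8 correct=15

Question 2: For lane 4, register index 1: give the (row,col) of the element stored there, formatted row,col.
1,1

4: G=1,T=0
[1] (1+0,0*2+1) = (1,1)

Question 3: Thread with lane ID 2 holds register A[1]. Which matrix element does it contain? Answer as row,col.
0,5

lane 2⇒2/4=0, 2 mod 4=2
i=1  r:0+0⇒0  c:2·2+1⇒5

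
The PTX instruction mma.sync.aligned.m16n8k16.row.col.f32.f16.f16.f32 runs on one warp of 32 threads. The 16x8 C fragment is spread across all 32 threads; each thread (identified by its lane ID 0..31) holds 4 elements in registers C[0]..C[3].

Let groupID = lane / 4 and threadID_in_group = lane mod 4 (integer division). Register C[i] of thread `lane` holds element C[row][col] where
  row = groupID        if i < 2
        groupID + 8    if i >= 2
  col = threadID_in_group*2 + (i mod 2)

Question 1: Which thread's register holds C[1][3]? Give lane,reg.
r:1=>grp=1,rB=0  c:3=>tig=1,lo=1
L=1*4+1=5  i=0*2+1=1

5,1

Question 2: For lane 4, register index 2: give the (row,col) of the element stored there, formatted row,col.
9,0

lane 4->4/4=1, 4 mod 4=0
i=2  r:1+8->9  c:2·0+0->0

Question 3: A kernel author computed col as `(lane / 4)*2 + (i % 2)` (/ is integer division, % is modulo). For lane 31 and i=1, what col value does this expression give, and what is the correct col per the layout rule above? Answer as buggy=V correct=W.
buggy=15 correct=7

`(lane / 4)*2 + (i % 2)`[31,1]=>15
lane 31=>31/4=7, 31 mod 4=3
i=1  r:7+0=>7  c:2·3+1=>7
col: 15 vs 7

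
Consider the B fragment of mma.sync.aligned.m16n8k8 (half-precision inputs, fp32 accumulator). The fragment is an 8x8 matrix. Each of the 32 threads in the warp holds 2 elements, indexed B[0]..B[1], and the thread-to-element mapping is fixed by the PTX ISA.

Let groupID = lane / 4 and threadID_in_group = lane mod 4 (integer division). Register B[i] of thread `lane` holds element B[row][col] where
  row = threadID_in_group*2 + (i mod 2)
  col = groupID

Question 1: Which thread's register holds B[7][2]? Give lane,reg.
c=2->g=2  r=7->t=3,b0=1
L=2*4+3=11  i=1=1

11,1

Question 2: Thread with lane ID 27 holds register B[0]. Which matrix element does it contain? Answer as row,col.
6,6

27: G=6,T=3
[0] (3*2+0,6) = (6,6)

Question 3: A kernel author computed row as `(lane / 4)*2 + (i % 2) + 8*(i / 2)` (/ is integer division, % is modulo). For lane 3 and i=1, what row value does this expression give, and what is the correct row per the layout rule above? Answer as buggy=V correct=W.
`(lane / 4)*2 + (i % 2) + 8*(i / 2)`[3,1]->1
L=3->g=3>>2=0, t=3&3=3
[1]->row 3·2+1=7  col g=0
row: 1 vs 7

buggy=1 correct=7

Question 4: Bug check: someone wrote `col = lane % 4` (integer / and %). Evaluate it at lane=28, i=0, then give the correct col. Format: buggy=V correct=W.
`lane % 4`[28,0]⇒0
28: gr=7,th=0
[0] (0*2+0,7) = (0,7)
col: 0 vs 7

buggy=0 correct=7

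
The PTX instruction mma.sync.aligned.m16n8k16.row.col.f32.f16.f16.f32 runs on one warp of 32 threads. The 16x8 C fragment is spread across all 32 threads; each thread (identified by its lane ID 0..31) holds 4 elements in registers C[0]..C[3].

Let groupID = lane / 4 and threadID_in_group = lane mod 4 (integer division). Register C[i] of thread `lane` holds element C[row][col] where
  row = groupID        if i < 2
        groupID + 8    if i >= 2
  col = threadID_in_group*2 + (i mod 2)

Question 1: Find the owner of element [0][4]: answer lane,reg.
r: 0->gid=0,r8=0  c: 4->tid=2,i&1=0
L=0*4+2=2  i=0*2+0=0

2,0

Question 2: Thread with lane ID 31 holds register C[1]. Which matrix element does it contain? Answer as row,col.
31: g=7,t=3
[1] (7+0,3*2+1) = (7,7)

7,7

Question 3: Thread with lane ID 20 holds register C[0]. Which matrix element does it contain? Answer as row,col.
5,0

lane 20: grp=5 (20/4), tig=0 (20%4)
i=0: r=5+0=5, c=0*2+0=0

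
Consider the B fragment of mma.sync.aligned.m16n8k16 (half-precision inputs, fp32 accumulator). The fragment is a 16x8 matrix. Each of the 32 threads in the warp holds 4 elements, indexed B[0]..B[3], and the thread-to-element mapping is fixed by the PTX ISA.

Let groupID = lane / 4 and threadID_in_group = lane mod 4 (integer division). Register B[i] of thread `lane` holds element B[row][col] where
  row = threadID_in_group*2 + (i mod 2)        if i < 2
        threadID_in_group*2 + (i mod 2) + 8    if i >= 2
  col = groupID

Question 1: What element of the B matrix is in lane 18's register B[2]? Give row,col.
L=18→G=18>>2=4, T=18&3=2
[2]→row 2·2+0+8=12  col G=4

12,4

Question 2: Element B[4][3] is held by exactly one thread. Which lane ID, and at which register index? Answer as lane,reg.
c=3⇒gr=3  r=4⇒Rb=0,th=2,odd=0
L=3*4+2=14  i=0*2+0=0

14,0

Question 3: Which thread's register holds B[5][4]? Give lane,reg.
18,1

c: 4->gid=4  r: 5->r8=0,tid=2,i&1=1
L=4*4+2=18  i=0*2+1=1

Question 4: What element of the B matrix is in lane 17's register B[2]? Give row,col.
lane 17: gr=4 (17/4), th=1 (17%4)
i=2: r=1*2+0+8=10, c=gr=4

10,4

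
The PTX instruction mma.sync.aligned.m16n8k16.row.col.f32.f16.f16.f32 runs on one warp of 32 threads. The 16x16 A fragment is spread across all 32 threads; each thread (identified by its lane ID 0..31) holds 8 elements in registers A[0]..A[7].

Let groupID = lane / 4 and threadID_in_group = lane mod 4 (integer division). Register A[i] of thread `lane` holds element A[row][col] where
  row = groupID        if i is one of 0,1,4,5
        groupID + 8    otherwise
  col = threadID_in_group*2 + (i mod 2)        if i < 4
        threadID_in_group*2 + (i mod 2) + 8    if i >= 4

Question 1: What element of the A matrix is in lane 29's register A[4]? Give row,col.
7,10

lane 29→29/4=7, 29 mod 4=1
i=4  r:7+0→7  c:2·1+0+8→10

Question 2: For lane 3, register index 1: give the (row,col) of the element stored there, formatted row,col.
lane 3->3/4=0, 3 mod 4=3
i=1  r:0+0->0  c:2·3+1+0->7

0,7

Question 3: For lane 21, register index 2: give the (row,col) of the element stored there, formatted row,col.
21: gid=5,tid=1
[2] (5+8,1*2+0+0) = (13,2)

13,2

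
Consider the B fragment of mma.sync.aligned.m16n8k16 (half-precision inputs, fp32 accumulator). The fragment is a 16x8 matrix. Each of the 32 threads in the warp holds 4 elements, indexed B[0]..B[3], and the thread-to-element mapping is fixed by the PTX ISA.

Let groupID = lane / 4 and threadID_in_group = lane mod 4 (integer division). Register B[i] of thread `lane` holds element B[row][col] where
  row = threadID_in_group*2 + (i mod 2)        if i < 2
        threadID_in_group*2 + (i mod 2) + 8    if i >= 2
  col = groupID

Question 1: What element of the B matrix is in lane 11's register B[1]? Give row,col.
11: G=2,T=3
[1] (3*2+1+0,2) = (7,2)

7,2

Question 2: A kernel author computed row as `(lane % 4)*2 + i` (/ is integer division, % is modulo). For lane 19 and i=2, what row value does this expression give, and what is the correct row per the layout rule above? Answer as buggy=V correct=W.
`(lane % 4)*2 + i`[19,2]->8
L=19->g=19>>2=4, t=19&3=3
[2]->row 3·2+0+8=14  col g=4
row: 8 vs 14

buggy=8 correct=14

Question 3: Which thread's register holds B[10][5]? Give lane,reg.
c:5=>grp=5  r:10=>rB=1,tig=1,lo=0
L=5*4+1=21  i=1*2+0=2

21,2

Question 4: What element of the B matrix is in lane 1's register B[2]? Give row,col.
10,0

1: G=0,T=1
[2] (1*2+0+8,0) = (10,0)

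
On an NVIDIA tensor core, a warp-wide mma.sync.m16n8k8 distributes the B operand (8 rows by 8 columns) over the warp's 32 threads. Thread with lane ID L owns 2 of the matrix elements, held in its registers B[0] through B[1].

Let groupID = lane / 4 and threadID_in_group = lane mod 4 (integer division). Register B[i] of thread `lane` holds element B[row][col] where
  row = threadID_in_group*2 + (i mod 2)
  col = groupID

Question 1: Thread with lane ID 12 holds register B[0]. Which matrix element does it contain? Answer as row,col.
0,3

lane 12: gr=3 (12/4), th=0 (12%4)
i=0: r=0*2+0=0, c=gr=3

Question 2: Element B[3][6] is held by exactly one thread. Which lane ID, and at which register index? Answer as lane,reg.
c=6->g=6  r=3->t=1,b0=1
L=6*4+1=25  i=1=1

25,1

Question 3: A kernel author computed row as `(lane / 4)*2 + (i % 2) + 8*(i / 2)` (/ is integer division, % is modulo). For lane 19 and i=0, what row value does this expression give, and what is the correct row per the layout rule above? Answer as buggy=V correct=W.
`(lane / 4)*2 + (i % 2) + 8*(i / 2)`[19,0]=>8
19: grp=4,tig=3
[0] (3*2+0,4) = (6,4)
row: 8 vs 6

buggy=8 correct=6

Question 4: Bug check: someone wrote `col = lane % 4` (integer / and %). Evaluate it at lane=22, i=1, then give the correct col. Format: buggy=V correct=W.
buggy=2 correct=5

`lane % 4`[22,1]->2
lane 22: g=5 (22/4), t=2 (22%4)
i=1: r=2*2+1=5, c=g=5
col: 2 vs 5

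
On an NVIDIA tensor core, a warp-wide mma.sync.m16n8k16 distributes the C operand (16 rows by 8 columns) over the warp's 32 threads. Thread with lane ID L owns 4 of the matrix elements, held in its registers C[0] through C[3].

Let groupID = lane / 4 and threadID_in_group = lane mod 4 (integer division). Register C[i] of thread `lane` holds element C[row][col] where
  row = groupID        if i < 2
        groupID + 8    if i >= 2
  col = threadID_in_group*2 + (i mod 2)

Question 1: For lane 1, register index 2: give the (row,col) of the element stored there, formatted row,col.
lane 1: gr=0 (1/4), th=1 (1%4)
i=2: r=0+8=8, c=1*2+0=2

8,2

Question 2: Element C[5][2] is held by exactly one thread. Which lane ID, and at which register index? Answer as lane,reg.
21,0

r=5->g=5,rb=0  c=2->t=1,b0=0
L=5*4+1=21  i=0*2+0=0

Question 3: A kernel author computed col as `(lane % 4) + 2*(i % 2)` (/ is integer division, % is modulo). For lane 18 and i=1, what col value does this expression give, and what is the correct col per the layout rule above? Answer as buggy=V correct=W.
`(lane % 4) + 2*(i % 2)`[18,1]->4
18: gid=4,tid=2
[1] (4+0,2*2+1) = (4,5)
col: 4 vs 5

buggy=4 correct=5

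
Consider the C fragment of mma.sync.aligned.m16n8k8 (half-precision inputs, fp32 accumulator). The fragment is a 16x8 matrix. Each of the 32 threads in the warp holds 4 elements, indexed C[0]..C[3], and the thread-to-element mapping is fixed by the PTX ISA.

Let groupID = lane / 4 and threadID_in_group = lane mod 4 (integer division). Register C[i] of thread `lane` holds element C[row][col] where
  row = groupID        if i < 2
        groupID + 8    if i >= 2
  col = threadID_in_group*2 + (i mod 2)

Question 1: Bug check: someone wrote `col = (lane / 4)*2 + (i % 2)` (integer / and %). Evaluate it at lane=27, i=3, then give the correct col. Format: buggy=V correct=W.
`(lane / 4)*2 + (i % 2)`[27,3]->13
lane 27: g=6 (27/4), t=3 (27%4)
i=3: r=6+8=14, c=3*2+1=7
col: 13 vs 7

buggy=13 correct=7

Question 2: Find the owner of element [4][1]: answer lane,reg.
r=4→G=4,rhi=0  c=1→T=0,p=1
L=4*4+0=16  i=0*2+1=1

16,1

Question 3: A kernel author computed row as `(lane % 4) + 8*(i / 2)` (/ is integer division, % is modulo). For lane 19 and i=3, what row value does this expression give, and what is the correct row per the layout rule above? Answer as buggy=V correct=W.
`(lane % 4) + 8*(i / 2)`[19,3]⇒11
L=19⇒gr=19>>2=4, th=19&3=3
[3]⇒row 4+8=12  col 3·2+1=7
row: 11 vs 12

buggy=11 correct=12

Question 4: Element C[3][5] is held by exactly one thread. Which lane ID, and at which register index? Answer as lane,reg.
14,1

r:3=>grp=3,rB=0  c:5=>tig=2,lo=1
L=3*4+2=14  i=0*2+1=1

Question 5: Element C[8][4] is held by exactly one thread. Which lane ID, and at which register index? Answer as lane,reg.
2,2

r: 8->gid=0,r8=1  c: 4->tid=2,i&1=0
L=0*4+2=2  i=1*2+0=2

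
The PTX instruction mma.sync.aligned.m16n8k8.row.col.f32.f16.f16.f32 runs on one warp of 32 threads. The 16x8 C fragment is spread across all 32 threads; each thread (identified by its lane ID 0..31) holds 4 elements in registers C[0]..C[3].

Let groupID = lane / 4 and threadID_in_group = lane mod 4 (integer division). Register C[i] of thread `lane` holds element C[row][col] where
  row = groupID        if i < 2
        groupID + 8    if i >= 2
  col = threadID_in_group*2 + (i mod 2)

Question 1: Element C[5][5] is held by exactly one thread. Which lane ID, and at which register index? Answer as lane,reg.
22,1

r: 5->gid=5,r8=0  c: 5->tid=2,i&1=1
L=5*4+2=22  i=0*2+1=1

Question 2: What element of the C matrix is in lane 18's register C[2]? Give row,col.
L=18→G=18>>2=4, T=18&3=2
[2]→row 4+8=12  col 2·2+0=4

12,4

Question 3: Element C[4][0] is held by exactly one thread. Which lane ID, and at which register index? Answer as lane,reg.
16,0

r=4->g=4,rb=0  c=0->t=0,b0=0
L=4*4+0=16  i=0*2+0=0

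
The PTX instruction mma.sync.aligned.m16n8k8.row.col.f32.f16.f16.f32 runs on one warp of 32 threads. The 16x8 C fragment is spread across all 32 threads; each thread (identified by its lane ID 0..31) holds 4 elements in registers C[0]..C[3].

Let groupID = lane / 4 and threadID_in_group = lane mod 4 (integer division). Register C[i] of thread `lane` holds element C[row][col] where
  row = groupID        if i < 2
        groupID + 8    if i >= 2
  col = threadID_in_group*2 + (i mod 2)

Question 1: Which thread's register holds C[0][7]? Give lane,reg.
r:0=>grp=0,rB=0  c:7=>tig=3,lo=1
L=0*4+3=3  i=0*2+1=1

3,1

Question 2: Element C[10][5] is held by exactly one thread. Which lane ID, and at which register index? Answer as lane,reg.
r:10=>grp=2,rB=1  c:5=>tig=2,lo=1
L=2*4+2=10  i=1*2+1=3

10,3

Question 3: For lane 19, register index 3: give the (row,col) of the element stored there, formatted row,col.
12,7

lane 19: gid=4 (19/4), tid=3 (19%4)
i=3: r=4+8=12, c=3*2+1=7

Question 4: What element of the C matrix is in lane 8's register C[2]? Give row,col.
8: g=2,t=0
[2] (2+8,0*2+0) = (10,0)

10,0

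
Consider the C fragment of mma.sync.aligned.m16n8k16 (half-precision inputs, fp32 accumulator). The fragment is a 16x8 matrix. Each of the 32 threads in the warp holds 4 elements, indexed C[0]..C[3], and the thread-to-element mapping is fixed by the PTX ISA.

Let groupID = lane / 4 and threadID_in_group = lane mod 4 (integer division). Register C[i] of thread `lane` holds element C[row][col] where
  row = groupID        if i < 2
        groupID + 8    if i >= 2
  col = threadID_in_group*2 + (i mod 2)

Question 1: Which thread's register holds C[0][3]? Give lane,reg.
1,1

r: 0->gid=0,r8=0  c: 3->tid=1,i&1=1
L=0*4+1=1  i=0*2+1=1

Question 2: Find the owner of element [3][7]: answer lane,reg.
r:3=>grp=3,rB=0  c:7=>tig=3,lo=1
L=3*4+3=15  i=0*2+1=1

15,1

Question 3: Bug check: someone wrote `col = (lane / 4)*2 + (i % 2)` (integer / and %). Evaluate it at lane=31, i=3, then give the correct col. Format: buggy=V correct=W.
`(lane / 4)*2 + (i % 2)`[31,3]=>15
31: grp=7,tig=3
[3] (7+8,3*2+1) = (15,7)
col: 15 vs 7

buggy=15 correct=7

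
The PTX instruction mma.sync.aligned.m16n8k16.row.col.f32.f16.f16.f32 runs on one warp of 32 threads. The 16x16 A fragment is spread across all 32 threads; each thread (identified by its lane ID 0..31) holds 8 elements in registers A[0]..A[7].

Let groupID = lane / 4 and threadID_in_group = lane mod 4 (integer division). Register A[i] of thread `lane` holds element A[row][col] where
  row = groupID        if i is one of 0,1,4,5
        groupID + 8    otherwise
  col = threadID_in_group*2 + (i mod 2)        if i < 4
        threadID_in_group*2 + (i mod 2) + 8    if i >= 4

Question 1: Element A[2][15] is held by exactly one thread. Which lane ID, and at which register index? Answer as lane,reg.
11,5

r:2=>grp=2,rB=0  c:15=>cB=1,tig=3,lo=1
L=2*4+3=11  i=1*4+0*2+1=5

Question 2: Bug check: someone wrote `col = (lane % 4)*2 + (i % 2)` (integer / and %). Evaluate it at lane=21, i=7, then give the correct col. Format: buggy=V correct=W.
buggy=3 correct=11

`(lane % 4)*2 + (i % 2)`[21,7]⇒3
21: gr=5,th=1
[7] (5+8,1*2+1+8) = (13,11)
col: 3 vs 11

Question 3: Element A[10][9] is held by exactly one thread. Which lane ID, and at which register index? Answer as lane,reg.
r=10⇒gr=2,Rb=1  c=9⇒Cb=1,th=0,odd=1
L=2*4+0=8  i=1*4+1*2+1=7

8,7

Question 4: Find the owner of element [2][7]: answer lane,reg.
11,1

r=2⇒gr=2,Rb=0  c=7⇒Cb=0,th=3,odd=1
L=2*4+3=11  i=0*4+0*2+1=1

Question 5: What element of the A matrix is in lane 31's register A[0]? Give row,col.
L=31→G=31>>2=7, T=31&3=3
[0]→row 7+0=7  col 3·2+0+0=6

7,6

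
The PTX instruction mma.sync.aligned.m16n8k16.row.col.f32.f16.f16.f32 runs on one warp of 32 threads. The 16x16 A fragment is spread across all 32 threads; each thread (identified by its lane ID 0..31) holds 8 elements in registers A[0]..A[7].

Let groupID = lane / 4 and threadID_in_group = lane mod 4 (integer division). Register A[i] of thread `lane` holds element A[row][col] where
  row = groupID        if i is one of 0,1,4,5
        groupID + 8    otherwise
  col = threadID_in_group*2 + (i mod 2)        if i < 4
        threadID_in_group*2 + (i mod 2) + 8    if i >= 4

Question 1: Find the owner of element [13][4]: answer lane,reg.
22,2

r=13->g=5,rb=1  c=4->cb=0,t=2,b0=0
L=5*4+2=22  i=0*4+1*2+0=2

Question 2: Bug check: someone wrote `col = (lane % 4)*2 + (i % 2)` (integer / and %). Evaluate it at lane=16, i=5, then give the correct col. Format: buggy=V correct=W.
`(lane % 4)*2 + (i % 2)`[16,5]→1
L=16→G=16>>2=4, T=16&3=0
[5]→row 4+0=4  col 0·2+1+8=9
col: 1 vs 9

buggy=1 correct=9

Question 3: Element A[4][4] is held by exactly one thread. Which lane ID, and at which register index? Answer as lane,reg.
18,0

r=4⇒gr=4,Rb=0  c=4⇒Cb=0,th=2,odd=0
L=4*4+2=18  i=0*4+0*2+0=0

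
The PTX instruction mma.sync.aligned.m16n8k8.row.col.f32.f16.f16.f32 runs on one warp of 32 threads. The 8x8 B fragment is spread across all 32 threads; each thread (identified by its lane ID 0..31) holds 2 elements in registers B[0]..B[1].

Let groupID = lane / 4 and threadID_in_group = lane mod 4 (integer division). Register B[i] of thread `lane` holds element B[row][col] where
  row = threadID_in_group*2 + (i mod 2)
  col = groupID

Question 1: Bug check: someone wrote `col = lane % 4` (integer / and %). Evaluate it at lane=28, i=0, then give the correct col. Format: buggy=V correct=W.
`lane % 4`[28,0]->0
lane 28: gid=7 (28/4), tid=0 (28%4)
i=0: r=0*2+0=0, c=gid=7
col: 0 vs 7

buggy=0 correct=7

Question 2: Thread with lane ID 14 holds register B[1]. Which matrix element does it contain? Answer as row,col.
14: G=3,T=2
[1] (2*2+1,3) = (5,3)

5,3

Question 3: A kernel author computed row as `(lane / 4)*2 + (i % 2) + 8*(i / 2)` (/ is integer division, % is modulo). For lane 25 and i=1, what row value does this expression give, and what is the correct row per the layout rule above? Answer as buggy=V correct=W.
buggy=13 correct=3

`(lane / 4)*2 + (i % 2) + 8*(i / 2)`[25,1]->13
lane 25: gid=6 (25/4), tid=1 (25%4)
i=1: r=1*2+1=3, c=gid=6
row: 13 vs 3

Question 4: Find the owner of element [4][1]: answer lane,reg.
c: 1->gid=1  r: 4->tid=2,i&1=0
L=1*4+2=6  i=0=0

6,0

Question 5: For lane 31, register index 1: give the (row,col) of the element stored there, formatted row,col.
lane 31: g=7 (31/4), t=3 (31%4)
i=1: r=3*2+1=7, c=g=7

7,7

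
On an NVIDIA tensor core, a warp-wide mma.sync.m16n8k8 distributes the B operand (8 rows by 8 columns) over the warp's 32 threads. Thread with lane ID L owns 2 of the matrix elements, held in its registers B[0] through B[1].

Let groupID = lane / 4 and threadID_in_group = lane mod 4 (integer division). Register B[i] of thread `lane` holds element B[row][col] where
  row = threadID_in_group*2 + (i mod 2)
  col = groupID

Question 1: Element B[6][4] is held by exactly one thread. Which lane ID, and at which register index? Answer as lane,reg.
19,0

c=4⇒gr=4  r=6⇒th=3,odd=0
L=4*4+3=19  i=0=0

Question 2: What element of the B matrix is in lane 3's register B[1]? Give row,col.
lane 3⇒3/4=0, 3 mod 4=3
i=1  r:2·3+1⇒7  c:0

7,0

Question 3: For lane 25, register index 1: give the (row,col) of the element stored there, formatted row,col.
3,6

25: gid=6,tid=1
[1] (1*2+1,6) = (3,6)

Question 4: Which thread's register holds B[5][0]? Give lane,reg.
c:0=>grp=0  r:5=>tig=2,lo=1
L=0*4+2=2  i=1=1

2,1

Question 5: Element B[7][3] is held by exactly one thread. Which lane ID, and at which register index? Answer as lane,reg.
c=3⇒gr=3  r=7⇒th=3,odd=1
L=3*4+3=15  i=1=1

15,1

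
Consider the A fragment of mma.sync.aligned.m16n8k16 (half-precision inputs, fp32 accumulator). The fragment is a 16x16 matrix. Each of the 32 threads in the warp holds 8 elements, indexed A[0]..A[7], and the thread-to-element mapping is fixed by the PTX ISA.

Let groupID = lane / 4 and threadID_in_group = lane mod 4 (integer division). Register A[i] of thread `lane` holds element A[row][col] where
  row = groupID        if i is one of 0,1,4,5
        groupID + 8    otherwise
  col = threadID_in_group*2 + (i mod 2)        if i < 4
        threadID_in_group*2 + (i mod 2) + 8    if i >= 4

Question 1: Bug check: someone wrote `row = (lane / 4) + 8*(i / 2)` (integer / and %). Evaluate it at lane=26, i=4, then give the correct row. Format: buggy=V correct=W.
buggy=22 correct=6

`(lane / 4) + 8*(i / 2)`[26,4]->22
26: g=6,t=2
[4] (6+0,2*2+0+8) = (6,12)
row: 22 vs 6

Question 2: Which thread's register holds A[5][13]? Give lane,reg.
r:5=>grp=5,rB=0  c:13=>cB=1,tig=2,lo=1
L=5*4+2=22  i=1*4+0*2+1=5

22,5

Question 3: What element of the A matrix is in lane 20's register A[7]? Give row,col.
L=20→G=20>>2=5, T=20&3=0
[7]→row 5+8=13  col 0·2+1+8=9

13,9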